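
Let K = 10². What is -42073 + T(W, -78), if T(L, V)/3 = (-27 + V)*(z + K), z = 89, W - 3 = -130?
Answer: -101608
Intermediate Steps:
K = 100
W = -127 (W = 3 - 130 = -127)
T(L, V) = -15309 + 567*V (T(L, V) = 3*((-27 + V)*(89 + 100)) = 3*((-27 + V)*189) = 3*(-5103 + 189*V) = -15309 + 567*V)
-42073 + T(W, -78) = -42073 + (-15309 + 567*(-78)) = -42073 + (-15309 - 44226) = -42073 - 59535 = -101608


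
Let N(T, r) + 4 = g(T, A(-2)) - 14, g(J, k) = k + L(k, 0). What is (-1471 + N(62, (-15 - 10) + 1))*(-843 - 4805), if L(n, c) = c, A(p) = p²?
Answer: 8387280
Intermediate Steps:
g(J, k) = k (g(J, k) = k + 0 = k)
N(T, r) = -14 (N(T, r) = -4 + ((-2)² - 14) = -4 + (4 - 14) = -4 - 10 = -14)
(-1471 + N(62, (-15 - 10) + 1))*(-843 - 4805) = (-1471 - 14)*(-843 - 4805) = -1485*(-5648) = 8387280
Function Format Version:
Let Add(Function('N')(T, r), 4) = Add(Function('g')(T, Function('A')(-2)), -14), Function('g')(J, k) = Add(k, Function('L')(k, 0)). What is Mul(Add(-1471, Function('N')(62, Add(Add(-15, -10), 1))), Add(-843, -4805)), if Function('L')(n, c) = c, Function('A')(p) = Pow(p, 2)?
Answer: 8387280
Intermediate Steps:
Function('g')(J, k) = k (Function('g')(J, k) = Add(k, 0) = k)
Function('N')(T, r) = -14 (Function('N')(T, r) = Add(-4, Add(Pow(-2, 2), -14)) = Add(-4, Add(4, -14)) = Add(-4, -10) = -14)
Mul(Add(-1471, Function('N')(62, Add(Add(-15, -10), 1))), Add(-843, -4805)) = Mul(Add(-1471, -14), Add(-843, -4805)) = Mul(-1485, -5648) = 8387280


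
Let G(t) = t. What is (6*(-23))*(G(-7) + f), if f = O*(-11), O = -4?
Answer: -5106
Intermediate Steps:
f = 44 (f = -4*(-11) = 44)
(6*(-23))*(G(-7) + f) = (6*(-23))*(-7 + 44) = -138*37 = -5106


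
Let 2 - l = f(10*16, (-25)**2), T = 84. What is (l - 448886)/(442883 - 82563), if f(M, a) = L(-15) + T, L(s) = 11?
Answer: -448979/360320 ≈ -1.2461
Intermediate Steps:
f(M, a) = 95 (f(M, a) = 11 + 84 = 95)
l = -93 (l = 2 - 1*95 = 2 - 95 = -93)
(l - 448886)/(442883 - 82563) = (-93 - 448886)/(442883 - 82563) = -448979/360320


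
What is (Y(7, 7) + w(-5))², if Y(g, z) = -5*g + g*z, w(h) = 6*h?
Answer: 256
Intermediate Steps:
(Y(7, 7) + w(-5))² = (7*(-5 + 7) + 6*(-5))² = (7*2 - 30)² = (14 - 30)² = (-16)² = 256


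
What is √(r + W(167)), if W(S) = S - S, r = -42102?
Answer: 3*I*√4678 ≈ 205.19*I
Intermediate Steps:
W(S) = 0
√(r + W(167)) = √(-42102 + 0) = √(-42102) = 3*I*√4678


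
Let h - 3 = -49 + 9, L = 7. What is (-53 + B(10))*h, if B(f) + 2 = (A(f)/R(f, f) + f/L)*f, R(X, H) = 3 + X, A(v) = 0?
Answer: 10545/7 ≈ 1506.4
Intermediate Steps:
h = -37 (h = 3 + (-49 + 9) = 3 - 40 = -37)
B(f) = -2 + f**2/7 (B(f) = -2 + (0/(3 + f) + f/7)*f = -2 + (0 + f*(1/7))*f = -2 + (0 + f/7)*f = -2 + (f/7)*f = -2 + f**2/7)
(-53 + B(10))*h = (-53 + (-2 + (1/7)*10**2))*(-37) = (-53 + (-2 + (1/7)*100))*(-37) = (-53 + (-2 + 100/7))*(-37) = (-53 + 86/7)*(-37) = -285/7*(-37) = 10545/7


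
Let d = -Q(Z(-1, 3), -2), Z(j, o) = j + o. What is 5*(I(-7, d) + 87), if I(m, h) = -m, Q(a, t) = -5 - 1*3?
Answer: 470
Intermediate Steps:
Q(a, t) = -8 (Q(a, t) = -5 - 3 = -8)
d = 8 (d = -1*(-8) = 8)
5*(I(-7, d) + 87) = 5*(-1*(-7) + 87) = 5*(7 + 87) = 5*94 = 470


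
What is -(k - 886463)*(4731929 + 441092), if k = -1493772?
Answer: 12313005639935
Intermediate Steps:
-(k - 886463)*(4731929 + 441092) = -(-1493772 - 886463)*(4731929 + 441092) = -(-2380235)*5173021 = -1*(-12313005639935) = 12313005639935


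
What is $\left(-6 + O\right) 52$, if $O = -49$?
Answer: $-2860$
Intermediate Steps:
$\left(-6 + O\right) 52 = \left(-6 - 49\right) 52 = \left(-55\right) 52 = -2860$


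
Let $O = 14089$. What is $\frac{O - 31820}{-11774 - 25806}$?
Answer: $\frac{17731}{37580} \approx 0.47182$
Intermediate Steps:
$\frac{O - 31820}{-11774 - 25806} = \frac{14089 - 31820}{-11774 - 25806} = - \frac{17731}{-37580} = \left(-17731\right) \left(- \frac{1}{37580}\right) = \frac{17731}{37580}$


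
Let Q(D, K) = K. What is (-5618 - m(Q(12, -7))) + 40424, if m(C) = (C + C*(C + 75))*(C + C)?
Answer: 28044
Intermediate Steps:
m(C) = 2*C*(C + C*(75 + C)) (m(C) = (C + C*(75 + C))*(2*C) = 2*C*(C + C*(75 + C)))
(-5618 - m(Q(12, -7))) + 40424 = (-5618 - 2*(-7)**2*(76 - 7)) + 40424 = (-5618 - 2*49*69) + 40424 = (-5618 - 1*6762) + 40424 = (-5618 - 6762) + 40424 = -12380 + 40424 = 28044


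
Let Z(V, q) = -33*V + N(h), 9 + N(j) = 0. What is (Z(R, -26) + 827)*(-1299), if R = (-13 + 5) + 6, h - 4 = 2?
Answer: -1148316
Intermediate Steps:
h = 6 (h = 4 + 2 = 6)
N(j) = -9 (N(j) = -9 + 0 = -9)
R = -2 (R = -8 + 6 = -2)
Z(V, q) = -9 - 33*V (Z(V, q) = -33*V - 9 = -9 - 33*V)
(Z(R, -26) + 827)*(-1299) = ((-9 - 33*(-2)) + 827)*(-1299) = ((-9 + 66) + 827)*(-1299) = (57 + 827)*(-1299) = 884*(-1299) = -1148316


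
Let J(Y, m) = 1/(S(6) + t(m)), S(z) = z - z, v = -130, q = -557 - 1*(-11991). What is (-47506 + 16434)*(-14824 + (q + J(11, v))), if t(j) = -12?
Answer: 316010008/3 ≈ 1.0534e+8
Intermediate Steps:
q = 11434 (q = -557 + 11991 = 11434)
S(z) = 0
J(Y, m) = -1/12 (J(Y, m) = 1/(0 - 12) = 1/(-12) = -1/12)
(-47506 + 16434)*(-14824 + (q + J(11, v))) = (-47506 + 16434)*(-14824 + (11434 - 1/12)) = -31072*(-14824 + 137207/12) = -31072*(-40681/12) = 316010008/3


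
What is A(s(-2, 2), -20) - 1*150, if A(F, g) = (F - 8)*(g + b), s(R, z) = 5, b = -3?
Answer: -81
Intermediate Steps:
A(F, g) = (-8 + F)*(-3 + g) (A(F, g) = (F - 8)*(g - 3) = (-8 + F)*(-3 + g))
A(s(-2, 2), -20) - 1*150 = (24 - 8*(-20) - 3*5 + 5*(-20)) - 1*150 = (24 + 160 - 15 - 100) - 150 = 69 - 150 = -81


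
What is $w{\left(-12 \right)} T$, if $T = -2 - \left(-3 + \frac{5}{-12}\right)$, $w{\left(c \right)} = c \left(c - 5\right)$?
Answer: $289$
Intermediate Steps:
$w{\left(c \right)} = c \left(-5 + c\right)$
$T = \frac{17}{12}$ ($T = -2 - \left(-3 + 5 \left(- \frac{1}{12}\right)\right) = -2 - \left(-3 - \frac{5}{12}\right) = -2 - - \frac{41}{12} = -2 + \frac{41}{12} = \frac{17}{12} \approx 1.4167$)
$w{\left(-12 \right)} T = - 12 \left(-5 - 12\right) \frac{17}{12} = \left(-12\right) \left(-17\right) \frac{17}{12} = 204 \cdot \frac{17}{12} = 289$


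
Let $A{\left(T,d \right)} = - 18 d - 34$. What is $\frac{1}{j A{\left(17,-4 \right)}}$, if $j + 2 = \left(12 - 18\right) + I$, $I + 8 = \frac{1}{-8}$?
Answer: $- \frac{4}{2451} \approx -0.001632$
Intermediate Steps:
$I = - \frac{65}{8}$ ($I = -8 + \frac{1}{-8} = -8 - \frac{1}{8} = - \frac{65}{8} \approx -8.125$)
$j = - \frac{129}{8}$ ($j = -2 + \left(\left(12 - 18\right) - \frac{65}{8}\right) = -2 - \frac{113}{8} = - \frac{129}{8} \approx -16.125$)
$A{\left(T,d \right)} = -34 - 18 d$
$\frac{1}{j A{\left(17,-4 \right)}} = \frac{1}{\left(- \frac{129}{8}\right) \left(-34 - -72\right)} = \frac{1}{\left(- \frac{129}{8}\right) \left(-34 + 72\right)} = \frac{1}{\left(- \frac{129}{8}\right) 38} = \frac{1}{- \frac{2451}{4}} = - \frac{4}{2451}$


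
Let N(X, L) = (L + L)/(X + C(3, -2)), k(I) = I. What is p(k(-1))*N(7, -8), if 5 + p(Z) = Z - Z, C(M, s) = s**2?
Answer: 80/11 ≈ 7.2727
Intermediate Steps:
N(X, L) = 2*L/(4 + X) (N(X, L) = (L + L)/(X + (-2)**2) = (2*L)/(X + 4) = (2*L)/(4 + X) = 2*L/(4 + X))
p(Z) = -5 (p(Z) = -5 + (Z - Z) = -5 + 0 = -5)
p(k(-1))*N(7, -8) = -10*(-8)/(4 + 7) = -10*(-8)/11 = -5*(-16/11) = 80/11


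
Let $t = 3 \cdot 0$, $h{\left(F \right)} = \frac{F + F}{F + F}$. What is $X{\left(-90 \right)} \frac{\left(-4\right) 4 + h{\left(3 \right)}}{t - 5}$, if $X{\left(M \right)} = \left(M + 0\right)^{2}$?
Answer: $24300$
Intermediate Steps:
$X{\left(M \right)} = M^{2}$
$h{\left(F \right)} = 1$ ($h{\left(F \right)} = \frac{2 F}{2 F} = 2 F \frac{1}{2 F} = 1$)
$t = 0$
$X{\left(-90 \right)} \frac{\left(-4\right) 4 + h{\left(3 \right)}}{t - 5} = \left(-90\right)^{2} \frac{\left(-4\right) 4 + 1}{0 - 5} = 8100 \frac{-16 + 1}{-5} = 8100 \left(\left(-15\right) \left(- \frac{1}{5}\right)\right) = 8100 \cdot 3 = 24300$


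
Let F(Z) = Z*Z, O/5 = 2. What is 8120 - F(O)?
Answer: 8020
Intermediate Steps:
O = 10 (O = 5*2 = 10)
F(Z) = Z**2
8120 - F(O) = 8120 - 1*10**2 = 8120 - 1*100 = 8120 - 100 = 8020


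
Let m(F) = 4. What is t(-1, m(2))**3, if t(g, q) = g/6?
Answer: -1/216 ≈ -0.0046296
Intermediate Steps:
t(g, q) = g/6 (t(g, q) = g*(1/6) = g/6)
t(-1, m(2))**3 = ((1/6)*(-1))**3 = (-1/6)**3 = -1/216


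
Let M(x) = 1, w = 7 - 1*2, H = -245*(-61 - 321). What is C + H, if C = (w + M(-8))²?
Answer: 93626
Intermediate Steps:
H = 93590 (H = -245*(-382) = 93590)
w = 5 (w = 7 - 2 = 5)
C = 36 (C = (5 + 1)² = 6² = 36)
C + H = 36 + 93590 = 93626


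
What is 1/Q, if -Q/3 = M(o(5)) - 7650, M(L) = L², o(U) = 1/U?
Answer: 25/573747 ≈ 4.3573e-5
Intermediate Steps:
Q = 573747/25 (Q = -3*((1/5)² - 7650) = -3*((⅕)² - 7650) = -3*(1/25 - 7650) = -3*(-191249/25) = 573747/25 ≈ 22950.)
1/Q = 1/(573747/25) = 25/573747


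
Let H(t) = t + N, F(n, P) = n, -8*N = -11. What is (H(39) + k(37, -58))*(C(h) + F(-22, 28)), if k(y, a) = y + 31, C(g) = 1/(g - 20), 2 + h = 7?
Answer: -95659/40 ≈ -2391.5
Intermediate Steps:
h = 5 (h = -2 + 7 = 5)
N = 11/8 (N = -⅛*(-11) = 11/8 ≈ 1.3750)
C(g) = 1/(-20 + g)
k(y, a) = 31 + y
H(t) = 11/8 + t (H(t) = t + 11/8 = 11/8 + t)
(H(39) + k(37, -58))*(C(h) + F(-22, 28)) = ((11/8 + 39) + (31 + 37))*(1/(-20 + 5) - 22) = (323/8 + 68)*(1/(-15) - 22) = 867*(-1/15 - 22)/8 = (867/8)*(-331/15) = -95659/40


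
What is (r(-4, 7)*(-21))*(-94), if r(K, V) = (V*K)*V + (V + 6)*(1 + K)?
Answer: -463890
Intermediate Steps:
r(K, V) = K*V² + (1 + K)*(6 + V) (r(K, V) = (K*V)*V + (6 + V)*(1 + K) = K*V² + (1 + K)*(6 + V))
(r(-4, 7)*(-21))*(-94) = ((6 + 7 + 6*(-4) - 4*7 - 4*7²)*(-21))*(-94) = ((6 + 7 - 24 - 28 - 4*49)*(-21))*(-94) = ((6 + 7 - 24 - 28 - 196)*(-21))*(-94) = -235*(-21)*(-94) = 4935*(-94) = -463890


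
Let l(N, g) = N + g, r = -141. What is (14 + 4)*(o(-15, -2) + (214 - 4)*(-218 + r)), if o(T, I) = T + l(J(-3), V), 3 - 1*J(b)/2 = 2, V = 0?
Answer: -1357254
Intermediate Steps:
J(b) = 2 (J(b) = 6 - 2*2 = 6 - 4 = 2)
o(T, I) = 2 + T (o(T, I) = T + (2 + 0) = T + 2 = 2 + T)
(14 + 4)*(o(-15, -2) + (214 - 4)*(-218 + r)) = (14 + 4)*((2 - 15) + (214 - 4)*(-218 - 141)) = 18*(-13 + 210*(-359)) = 18*(-13 - 75390) = 18*(-75403) = -1357254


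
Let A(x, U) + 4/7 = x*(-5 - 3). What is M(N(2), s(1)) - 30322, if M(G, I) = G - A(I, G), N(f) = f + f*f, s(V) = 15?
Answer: -211368/7 ≈ -30195.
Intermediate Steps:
N(f) = f + f**2
A(x, U) = -4/7 - 8*x (A(x, U) = -4/7 + x*(-5 - 3) = -4/7 + x*(-8) = -4/7 - 8*x)
M(G, I) = 4/7 + G + 8*I (M(G, I) = G - (-4/7 - 8*I) = G + (4/7 + 8*I) = 4/7 + G + 8*I)
M(N(2), s(1)) - 30322 = (4/7 + 2*(1 + 2) + 8*15) - 30322 = (4/7 + 2*3 + 120) - 30322 = (4/7 + 6 + 120) - 30322 = 886/7 - 30322 = -211368/7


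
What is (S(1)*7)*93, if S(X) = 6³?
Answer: 140616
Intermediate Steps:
S(X) = 216
(S(1)*7)*93 = (216*7)*93 = 1512*93 = 140616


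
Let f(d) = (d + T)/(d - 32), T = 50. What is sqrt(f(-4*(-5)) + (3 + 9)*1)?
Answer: sqrt(222)/6 ≈ 2.4833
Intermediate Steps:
f(d) = (50 + d)/(-32 + d) (f(d) = (d + 50)/(d - 32) = (50 + d)/(-32 + d))
sqrt(f(-4*(-5)) + (3 + 9)*1) = sqrt((50 - 4*(-5))/(-32 - 4*(-5)) + (3 + 9)*1) = sqrt((50 + 20)/(-32 + 20) + 12*1) = sqrt(70/(-12) + 12) = sqrt(-1/12*70 + 12) = sqrt(-35/6 + 12) = sqrt(37/6) = sqrt(222)/6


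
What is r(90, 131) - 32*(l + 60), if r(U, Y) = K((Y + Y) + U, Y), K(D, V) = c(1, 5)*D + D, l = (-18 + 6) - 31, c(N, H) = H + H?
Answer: 3328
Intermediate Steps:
c(N, H) = 2*H
l = -43 (l = -12 - 31 = -43)
K(D, V) = 11*D (K(D, V) = (2*5)*D + D = 10*D + D = 11*D)
r(U, Y) = 11*U + 22*Y (r(U, Y) = 11*((Y + Y) + U) = 11*(2*Y + U) = 11*(U + 2*Y) = 11*U + 22*Y)
r(90, 131) - 32*(l + 60) = (11*90 + 22*131) - 32*(-43 + 60) = (990 + 2882) - 32*17 = 3872 - 544 = 3328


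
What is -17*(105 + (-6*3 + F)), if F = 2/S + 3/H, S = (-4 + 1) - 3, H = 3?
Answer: -4471/3 ≈ -1490.3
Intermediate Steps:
S = -6 (S = -3 - 3 = -6)
F = ⅔ (F = 2/(-6) + 3/3 = 2*(-⅙) + 3*(⅓) = -⅓ + 1 = ⅔ ≈ 0.66667)
-17*(105 + (-6*3 + F)) = -17*(105 + (-6*3 + ⅔)) = -17*(105 + (-18 + ⅔)) = -17*(105 - 52/3) = -17*263/3 = -4471/3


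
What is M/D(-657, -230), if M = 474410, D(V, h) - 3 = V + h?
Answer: -237205/442 ≈ -536.66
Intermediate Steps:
D(V, h) = 3 + V + h (D(V, h) = 3 + (V + h) = 3 + V + h)
M/D(-657, -230) = 474410/(3 - 657 - 230) = 474410/(-884) = 474410*(-1/884) = -237205/442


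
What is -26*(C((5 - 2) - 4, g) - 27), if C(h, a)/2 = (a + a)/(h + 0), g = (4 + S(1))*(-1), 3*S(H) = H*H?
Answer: 754/3 ≈ 251.33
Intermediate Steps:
S(H) = H**2/3 (S(H) = (H*H)/3 = H**2/3)
g = -13/3 (g = (4 + (1/3)*1**2)*(-1) = (4 + (1/3)*1)*(-1) = (4 + 1/3)*(-1) = (13/3)*(-1) = -13/3 ≈ -4.3333)
C(h, a) = 4*a/h (C(h, a) = 2*((a + a)/(h + 0)) = 2*((2*a)/h) = 2*(2*a/h) = 4*a/h)
-26*(C((5 - 2) - 4, g) - 27) = -26*(4*(-13/3)/((5 - 2) - 4) - 27) = -26*(4*(-13/3)/(3 - 4) - 27) = -26*(4*(-13/3)/(-1) - 27) = -26*(4*(-13/3)*(-1) - 27) = -26*(52/3 - 27) = -26*(-29/3) = 754/3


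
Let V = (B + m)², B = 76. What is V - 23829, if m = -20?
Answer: -20693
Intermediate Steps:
V = 3136 (V = (76 - 20)² = 56² = 3136)
V - 23829 = 3136 - 23829 = -20693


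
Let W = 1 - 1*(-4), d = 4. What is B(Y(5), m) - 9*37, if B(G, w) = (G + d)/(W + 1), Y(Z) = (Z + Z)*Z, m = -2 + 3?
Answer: -324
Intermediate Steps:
W = 5 (W = 1 + 4 = 5)
m = 1
Y(Z) = 2*Z² (Y(Z) = (2*Z)*Z = 2*Z²)
B(G, w) = ⅔ + G/6 (B(G, w) = (G + 4)/(5 + 1) = (4 + G)/6 = (4 + G)*(⅙) = ⅔ + G/6)
B(Y(5), m) - 9*37 = (⅔ + (2*5²)/6) - 9*37 = (⅔ + (2*25)/6) - 333 = (⅔ + (⅙)*50) - 333 = (⅔ + 25/3) - 333 = 9 - 333 = -324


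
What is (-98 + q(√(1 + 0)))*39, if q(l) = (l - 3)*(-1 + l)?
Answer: -3822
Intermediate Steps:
q(l) = (-1 + l)*(-3 + l) (q(l) = (-3 + l)*(-1 + l) = (-1 + l)*(-3 + l))
(-98 + q(√(1 + 0)))*39 = (-98 + (3 + (√(1 + 0))² - 4*√(1 + 0)))*39 = (-98 + (3 + (√1)² - 4*√1))*39 = (-98 + (3 + 1² - 4*1))*39 = (-98 + (3 + 1 - 4))*39 = (-98 + 0)*39 = -98*39 = -3822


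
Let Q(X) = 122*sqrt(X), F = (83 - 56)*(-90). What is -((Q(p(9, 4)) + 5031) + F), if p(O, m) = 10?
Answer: -2601 - 122*sqrt(10) ≈ -2986.8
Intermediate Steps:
F = -2430 (F = 27*(-90) = -2430)
-((Q(p(9, 4)) + 5031) + F) = -((122*sqrt(10) + 5031) - 2430) = -((5031 + 122*sqrt(10)) - 2430) = -(2601 + 122*sqrt(10)) = -2601 - 122*sqrt(10)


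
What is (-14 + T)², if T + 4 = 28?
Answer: 100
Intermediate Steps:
T = 24 (T = -4 + 28 = 24)
(-14 + T)² = (-14 + 24)² = 10² = 100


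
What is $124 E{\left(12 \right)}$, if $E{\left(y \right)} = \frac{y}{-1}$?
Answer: $-1488$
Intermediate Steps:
$E{\left(y \right)} = - y$
$124 E{\left(12 \right)} = 124 \left(\left(-1\right) 12\right) = 124 \left(-12\right) = -1488$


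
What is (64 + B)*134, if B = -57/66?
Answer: 93063/11 ≈ 8460.3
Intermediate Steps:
B = -19/22 (B = -57*1/66 = -19/22 ≈ -0.86364)
(64 + B)*134 = (64 - 19/22)*134 = (1389/22)*134 = 93063/11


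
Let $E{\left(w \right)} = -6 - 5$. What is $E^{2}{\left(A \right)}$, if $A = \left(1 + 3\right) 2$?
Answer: $121$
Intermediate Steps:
$A = 8$ ($A = 4 \cdot 2 = 8$)
$E{\left(w \right)} = -11$ ($E{\left(w \right)} = -6 - 5 = -11$)
$E^{2}{\left(A \right)} = \left(-11\right)^{2} = 121$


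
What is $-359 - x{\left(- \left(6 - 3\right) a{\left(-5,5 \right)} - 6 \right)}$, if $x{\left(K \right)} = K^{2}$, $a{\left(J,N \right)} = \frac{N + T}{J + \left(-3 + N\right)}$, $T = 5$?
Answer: $-375$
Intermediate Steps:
$a{\left(J,N \right)} = \frac{5 + N}{-3 + J + N}$ ($a{\left(J,N \right)} = \frac{N + 5}{J + \left(-3 + N\right)} = \frac{5 + N}{-3 + J + N}$)
$-359 - x{\left(- \left(6 - 3\right) a{\left(-5,5 \right)} - 6 \right)} = -359 - \left(- \left(6 - 3\right) \frac{5 + 5}{-3 - 5 + 5} - 6\right)^{2} = -359 - \left(- 3 \frac{1}{-3} \cdot 10 - 6\right)^{2} = -359 - \left(- 3 \left(\left(- \frac{1}{3}\right) 10\right) - 6\right)^{2} = -359 - \left(- \frac{3 \left(-10\right)}{3} - 6\right)^{2} = -359 - \left(\left(-1\right) \left(-10\right) - 6\right)^{2} = -359 - \left(10 - 6\right)^{2} = -359 - 4^{2} = -359 - 16 = -375$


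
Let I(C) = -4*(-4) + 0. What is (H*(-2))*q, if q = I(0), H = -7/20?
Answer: 56/5 ≈ 11.200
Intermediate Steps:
H = -7/20 (H = -7*1/20 = -7/20 ≈ -0.35000)
I(C) = 16 (I(C) = 16 + 0 = 16)
q = 16
(H*(-2))*q = -7/20*(-2)*16 = (7/10)*16 = 56/5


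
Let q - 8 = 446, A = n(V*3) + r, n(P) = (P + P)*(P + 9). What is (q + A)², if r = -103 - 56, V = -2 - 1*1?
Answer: 87025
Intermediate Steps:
V = -3 (V = -2 - 1 = -3)
n(P) = 2*P*(9 + P) (n(P) = (2*P)*(9 + P) = 2*P*(9 + P))
r = -159
A = -159 (A = 2*(-3*3)*(9 - 3*3) - 159 = 2*(-9)*(9 - 9) - 159 = 2*(-9)*0 - 159 = 0 - 159 = -159)
q = 454 (q = 8 + 446 = 454)
(q + A)² = (454 - 159)² = 295² = 87025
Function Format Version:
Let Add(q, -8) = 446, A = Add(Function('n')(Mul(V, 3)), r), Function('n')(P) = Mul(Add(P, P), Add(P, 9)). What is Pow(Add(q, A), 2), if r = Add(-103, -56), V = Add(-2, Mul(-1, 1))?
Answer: 87025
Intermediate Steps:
V = -3 (V = Add(-2, -1) = -3)
Function('n')(P) = Mul(2, P, Add(9, P)) (Function('n')(P) = Mul(Mul(2, P), Add(9, P)) = Mul(2, P, Add(9, P)))
r = -159
A = -159 (A = Add(Mul(2, Mul(-3, 3), Add(9, Mul(-3, 3))), -159) = Add(Mul(2, -9, Add(9, -9)), -159) = Add(Mul(2, -9, 0), -159) = Add(0, -159) = -159)
q = 454 (q = Add(8, 446) = 454)
Pow(Add(q, A), 2) = Pow(Add(454, -159), 2) = Pow(295, 2) = 87025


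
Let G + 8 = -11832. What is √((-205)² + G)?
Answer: √30185 ≈ 173.74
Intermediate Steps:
G = -11840 (G = -8 - 11832 = -11840)
√((-205)² + G) = √((-205)² - 11840) = √(42025 - 11840) = √30185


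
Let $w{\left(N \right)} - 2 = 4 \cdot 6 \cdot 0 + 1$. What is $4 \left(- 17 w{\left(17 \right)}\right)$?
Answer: $-204$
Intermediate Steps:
$w{\left(N \right)} = 3$ ($w{\left(N \right)} = 2 + \left(4 \cdot 6 \cdot 0 + 1\right) = 2 + \left(4 \cdot 0 + 1\right) = 2 + \left(0 + 1\right) = 2 + 1 = 3$)
$4 \left(- 17 w{\left(17 \right)}\right) = 4 \left(\left(-17\right) 3\right) = 4 \left(-51\right) = -204$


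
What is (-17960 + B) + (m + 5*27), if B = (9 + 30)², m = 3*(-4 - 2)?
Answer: -16322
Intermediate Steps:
m = -18 (m = 3*(-6) = -18)
B = 1521 (B = 39² = 1521)
(-17960 + B) + (m + 5*27) = (-17960 + 1521) + (-18 + 5*27) = -16439 + (-18 + 135) = -16439 + 117 = -16322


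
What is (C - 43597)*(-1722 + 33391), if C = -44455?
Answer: -2788518788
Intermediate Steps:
(C - 43597)*(-1722 + 33391) = (-44455 - 43597)*(-1722 + 33391) = -88052*31669 = -2788518788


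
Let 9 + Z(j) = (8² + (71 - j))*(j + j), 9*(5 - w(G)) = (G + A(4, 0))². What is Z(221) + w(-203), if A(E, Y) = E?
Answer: -381745/9 ≈ -42416.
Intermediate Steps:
w(G) = 5 - (4 + G)²/9 (w(G) = 5 - (G + 4)²/9 = 5 - (4 + G)²/9)
Z(j) = -9 + 2*j*(135 - j) (Z(j) = -9 + (8² + (71 - j))*(j + j) = -9 + (64 + (71 - j))*(2*j) = -9 + (135 - j)*(2*j) = -9 + 2*j*(135 - j))
Z(221) + w(-203) = (-9 - 2*221² + 270*221) + (5 - (4 - 203)²/9) = (-9 - 2*48841 + 59670) + (5 - ⅑*(-199)²) = (-9 - 97682 + 59670) + (5 - ⅑*39601) = -38021 + (5 - 39601/9) = -38021 - 39556/9 = -381745/9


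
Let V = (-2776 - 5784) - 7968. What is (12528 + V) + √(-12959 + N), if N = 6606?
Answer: -4000 + I*√6353 ≈ -4000.0 + 79.706*I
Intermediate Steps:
V = -16528 (V = -8560 - 7968 = -16528)
(12528 + V) + √(-12959 + N) = (12528 - 16528) + √(-12959 + 6606) = -4000 + √(-6353) = -4000 + I*√6353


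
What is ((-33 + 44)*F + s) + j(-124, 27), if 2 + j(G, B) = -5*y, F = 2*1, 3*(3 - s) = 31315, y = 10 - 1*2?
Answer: -31366/3 ≈ -10455.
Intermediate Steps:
y = 8 (y = 10 - 2 = 8)
s = -31306/3 (s = 3 - 1/3*31315 = 3 - 31315/3 = -31306/3 ≈ -10435.)
F = 2
j(G, B) = -42 (j(G, B) = -2 - 5*8 = -2 - 40 = -42)
((-33 + 44)*F + s) + j(-124, 27) = ((-33 + 44)*2 - 31306/3) - 42 = (11*2 - 31306/3) - 42 = (22 - 31306/3) - 42 = -31240/3 - 42 = -31366/3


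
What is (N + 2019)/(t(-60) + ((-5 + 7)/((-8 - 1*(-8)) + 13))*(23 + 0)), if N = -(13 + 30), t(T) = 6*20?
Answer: 12844/803 ≈ 15.995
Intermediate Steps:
t(T) = 120
N = -43 (N = -1*43 = -43)
(N + 2019)/(t(-60) + ((-5 + 7)/((-8 - 1*(-8)) + 13))*(23 + 0)) = (-43 + 2019)/(120 + ((-5 + 7)/((-8 - 1*(-8)) + 13))*(23 + 0)) = 1976/(120 + (2/((-8 + 8) + 13))*23) = 1976/(120 + (2/(0 + 13))*23) = 1976/(120 + (2/13)*23) = 1976/(120 + 46/13) = 1976/(1606/13) = 1976*(13/1606) = 12844/803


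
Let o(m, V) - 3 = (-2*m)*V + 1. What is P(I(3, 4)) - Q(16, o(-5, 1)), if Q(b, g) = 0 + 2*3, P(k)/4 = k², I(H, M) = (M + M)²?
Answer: 16378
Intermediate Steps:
o(m, V) = 4 - 2*V*m (o(m, V) = 3 + ((-2*m)*V + 1) = 3 + (-2*V*m + 1) = 3 + (1 - 2*V*m) = 4 - 2*V*m)
I(H, M) = 4*M² (I(H, M) = (2*M)² = 4*M²)
P(k) = 4*k²
Q(b, g) = 6 (Q(b, g) = 0 + 6 = 6)
P(I(3, 4)) - Q(16, o(-5, 1)) = 4*(4*4²)² - 1*6 = 4*(4*16)² - 6 = 4*64² - 6 = 4*4096 - 6 = 16384 - 6 = 16378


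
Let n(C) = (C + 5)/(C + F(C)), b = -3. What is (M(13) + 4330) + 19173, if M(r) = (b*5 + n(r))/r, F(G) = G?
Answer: 3971821/169 ≈ 23502.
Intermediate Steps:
n(C) = (5 + C)/(2*C) (n(C) = (C + 5)/(C + C) = (5 + C)/((2*C)) = (5 + C)*(1/(2*C)) = (5 + C)/(2*C))
M(r) = (-15 + (5 + r)/(2*r))/r (M(r) = (-3*5 + (5 + r)/(2*r))/r = (-15 + (5 + r)/(2*r))/r)
(M(13) + 4330) + 19173 = ((½)*(5 - 29*13)/13² + 4330) + 19173 = ((½)*(1/169)*(5 - 377) + 4330) + 19173 = ((½)*(1/169)*(-372) + 4330) + 19173 = (-186/169 + 4330) + 19173 = 731584/169 + 19173 = 3971821/169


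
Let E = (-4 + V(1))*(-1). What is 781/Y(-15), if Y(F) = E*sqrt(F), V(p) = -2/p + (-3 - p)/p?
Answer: -781*I*sqrt(15)/150 ≈ -20.165*I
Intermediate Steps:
V(p) = -2/p + (-3 - p)/p
E = 10 (E = (-4 + (-5 - 1*1)/1)*(-1) = (-4 + 1*(-5 - 1))*(-1) = (-4 + 1*(-6))*(-1) = (-4 - 6)*(-1) = -10*(-1) = 10)
Y(F) = 10*sqrt(F)
781/Y(-15) = 781/((10*sqrt(-15))) = 781/((10*(I*sqrt(15)))) = 781/((10*I*sqrt(15))) = 781*(-I*sqrt(15)/150) = -781*I*sqrt(15)/150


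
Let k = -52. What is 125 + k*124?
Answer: -6323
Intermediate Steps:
125 + k*124 = 125 - 52*124 = 125 - 6448 = -6323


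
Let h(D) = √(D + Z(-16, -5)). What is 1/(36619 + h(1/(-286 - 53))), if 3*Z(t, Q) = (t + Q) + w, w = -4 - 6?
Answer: 4137947/151527482361 - 4*I*√8249/151527482361 ≈ 2.7308e-5 - 2.3976e-9*I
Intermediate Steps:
w = -10
Z(t, Q) = -10/3 + Q/3 + t/3 (Z(t, Q) = ((t + Q) - 10)/3 = ((Q + t) - 10)/3 = (-10 + Q + t)/3 = -10/3 + Q/3 + t/3)
h(D) = √(-31/3 + D) (h(D) = √(D + (-10/3 + (⅓)*(-5) + (⅓)*(-16))) = √(D + (-10/3 - 5/3 - 16/3)) = √(D - 31/3) = √(-31/3 + D))
1/(36619 + h(1/(-286 - 53))) = 1/(36619 + √(-93 + 9/(-286 - 53))/3) = 1/(36619 + √(-93 + 9/(-339))/3) = 1/(36619 + √(-93 + 9*(-1/339))/3) = 1/(36619 + √(-93 - 3/113)/3) = 1/(36619 + √(-10512/113)/3) = 1/(36619 + (12*I*√8249/113)/3) = 1/(36619 + 4*I*√8249/113)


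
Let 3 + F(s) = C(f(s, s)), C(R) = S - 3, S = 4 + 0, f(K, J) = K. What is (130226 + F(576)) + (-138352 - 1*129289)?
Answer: -137417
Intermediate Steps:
S = 4
C(R) = 1 (C(R) = 4 - 3 = 1)
F(s) = -2 (F(s) = -3 + 1 = -2)
(130226 + F(576)) + (-138352 - 1*129289) = (130226 - 2) + (-138352 - 1*129289) = 130224 + (-138352 - 129289) = 130224 - 267641 = -137417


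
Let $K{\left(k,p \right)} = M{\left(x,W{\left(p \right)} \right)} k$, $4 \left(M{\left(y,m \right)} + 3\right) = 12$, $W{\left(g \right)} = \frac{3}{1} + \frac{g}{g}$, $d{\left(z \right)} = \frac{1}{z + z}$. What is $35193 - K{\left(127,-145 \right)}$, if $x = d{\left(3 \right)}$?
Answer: $35193$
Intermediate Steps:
$d{\left(z \right)} = \frac{1}{2 z}$
$W{\left(g \right)} = 4$ ($W{\left(g \right)} = 3 \cdot 1 + 1 = 3 + 1 = 4$)
$x = \frac{1}{6}$ ($x = \frac{1}{2 \cdot 3} = \frac{1}{2} \cdot \frac{1}{3} = \frac{1}{6} \approx 0.16667$)
$M{\left(y,m \right)} = 0$ ($M{\left(y,m \right)} = -3 + \frac{1}{4} \cdot 12 = -3 + 3 = 0$)
$K{\left(k,p \right)} = 0$ ($K{\left(k,p \right)} = 0 k = 0$)
$35193 - K{\left(127,-145 \right)} = 35193 - 0 = 35193 + 0 = 35193$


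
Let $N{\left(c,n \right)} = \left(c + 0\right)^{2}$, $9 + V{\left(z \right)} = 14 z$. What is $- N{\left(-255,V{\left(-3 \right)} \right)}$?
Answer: $-65025$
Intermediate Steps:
$V{\left(z \right)} = -9 + 14 z$
$N{\left(c,n \right)} = c^{2}$
$- N{\left(-255,V{\left(-3 \right)} \right)} = - \left(-255\right)^{2} = \left(-1\right) 65025 = -65025$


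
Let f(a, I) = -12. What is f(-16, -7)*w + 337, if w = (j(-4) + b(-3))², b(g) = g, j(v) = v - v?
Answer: 229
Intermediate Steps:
j(v) = 0
w = 9 (w = (0 - 3)² = (-3)² = 9)
f(-16, -7)*w + 337 = -12*9 + 337 = -108 + 337 = 229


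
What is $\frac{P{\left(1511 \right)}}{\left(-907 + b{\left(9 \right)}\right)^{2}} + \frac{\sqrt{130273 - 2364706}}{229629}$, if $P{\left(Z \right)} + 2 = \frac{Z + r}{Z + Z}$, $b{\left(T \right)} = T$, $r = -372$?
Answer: $- \frac{4905}{2436952888} + \frac{i \sqrt{2234433}}{229629} \approx -2.0128 \cdot 10^{-6} + 0.0065096 i$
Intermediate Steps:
$P{\left(Z \right)} = -2 + \frac{-372 + Z}{2 Z}$ ($P{\left(Z \right)} = -2 + \frac{Z - 372}{Z + Z} = -2 + \frac{-372 + Z}{2 Z}$)
$\frac{P{\left(1511 \right)}}{\left(-907 + b{\left(9 \right)}\right)^{2}} + \frac{\sqrt{130273 - 2364706}}{229629} = \frac{- \frac{3}{2} - \frac{186}{1511}}{\left(-907 + 9\right)^{2}} + \frac{\sqrt{130273 - 2364706}}{229629} = \frac{- \frac{3}{2} - \frac{186}{1511}}{\left(-898\right)^{2}} + \sqrt{-2234433} \cdot \frac{1}{229629} = \frac{- \frac{3}{2} - \frac{186}{1511}}{806404} + i \sqrt{2234433} \cdot \frac{1}{229629} = \left(- \frac{4905}{3022}\right) \frac{1}{806404} + \frac{i \sqrt{2234433}}{229629} = - \frac{4905}{2436952888} + \frac{i \sqrt{2234433}}{229629}$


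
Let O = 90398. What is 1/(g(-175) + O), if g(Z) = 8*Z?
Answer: 1/88998 ≈ 1.1236e-5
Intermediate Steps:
1/(g(-175) + O) = 1/(8*(-175) + 90398) = 1/(-1400 + 90398) = 1/88998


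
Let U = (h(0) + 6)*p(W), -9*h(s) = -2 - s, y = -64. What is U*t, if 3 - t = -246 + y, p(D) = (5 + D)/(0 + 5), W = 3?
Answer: 140224/45 ≈ 3116.1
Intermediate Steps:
p(D) = 1 + D/5 (p(D) = (5 + D)/5 = (5 + D)*(⅕) = 1 + D/5)
t = 313 (t = 3 - (-246 - 64) = 3 - 1*(-310) = 3 + 310 = 313)
h(s) = 2/9 + s/9 (h(s) = -(-2 - s)/9 = 2/9 + s/9)
U = 448/45 (U = ((2/9 + (⅑)*0) + 6)*(1 + (⅕)*3) = ((2/9 + 0) + 6)*(1 + ⅗) = (2/9 + 6)*(8/5) = (56/9)*(8/5) = 448/45 ≈ 9.9556)
U*t = (448/45)*313 = 140224/45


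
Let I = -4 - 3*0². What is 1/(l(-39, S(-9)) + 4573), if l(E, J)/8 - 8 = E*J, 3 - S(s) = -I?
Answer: 1/4949 ≈ 0.00020206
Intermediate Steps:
I = -4 (I = -4 - 3*0 = -4 + 0 = -4)
S(s) = -1 (S(s) = 3 - (-1)*(-4) = 3 - 1*4 = 3 - 4 = -1)
l(E, J) = 64 + 8*E*J (l(E, J) = 64 + 8*(E*J) = 64 + 8*E*J)
1/(l(-39, S(-9)) + 4573) = 1/((64 + 8*(-39)*(-1)) + 4573) = 1/((64 + 312) + 4573) = 1/(376 + 4573) = 1/4949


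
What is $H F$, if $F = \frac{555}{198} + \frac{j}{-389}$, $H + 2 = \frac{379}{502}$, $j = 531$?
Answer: $- \frac{23074375}{12888348} \approx -1.7903$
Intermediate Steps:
$H = - \frac{625}{502}$ ($H = -2 + \frac{379}{502} = - \frac{625}{502} \approx -1.245$)
$F = \frac{36919}{25674}$ ($F = \frac{555}{198} + \frac{531}{-389} = 555 \cdot \frac{1}{198} + 531 \left(- \frac{1}{389}\right) = \frac{185}{66} - \frac{531}{389} = \frac{36919}{25674} \approx 1.438$)
$H F = \left(- \frac{625}{502}\right) \frac{36919}{25674} = - \frac{23074375}{12888348}$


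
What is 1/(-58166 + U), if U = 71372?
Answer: 1/13206 ≈ 7.5723e-5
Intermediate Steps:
1/(-58166 + U) = 1/(-58166 + 71372) = 1/13206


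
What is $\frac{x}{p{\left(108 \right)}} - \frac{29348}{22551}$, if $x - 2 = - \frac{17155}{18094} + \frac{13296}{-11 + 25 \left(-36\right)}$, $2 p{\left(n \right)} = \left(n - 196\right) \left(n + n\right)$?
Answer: $- \frac{1530878950155739}{1177616659298112} \approx -1.3$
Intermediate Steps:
$p{\left(n \right)} = n \left(-196 + n\right)$ ($p{\left(n \right)} = \frac{\left(n - 196\right) \left(n + n\right)}{2} = \frac{\left(-196 + n\right) 2 n}{2} = \frac{2 n \left(-196 + n\right)}{2} = n \left(-196 + n\right)$)
$x = - \frac{223238761}{16483634}$ ($x = 2 + \left(- \frac{17155}{18094} + \frac{13296}{-11 + 25 \left(-36\right)}\right) = 2 + \left(\left(-17155\right) \frac{1}{18094} + \frac{13296}{-11 - 900}\right) = 2 + \left(- \frac{17155}{18094} + \frac{13296}{-911}\right) = 2 + \left(- \frac{17155}{18094} + 13296 \left(- \frac{1}{911}\right)\right) = 2 - \frac{256206029}{16483634} = - \frac{223238761}{16483634} \approx -13.543$)
$\frac{x}{p{\left(108 \right)}} - \frac{29348}{22551} = - \frac{223238761}{16483634 \cdot 108 \left(-196 + 108\right)} - \frac{29348}{22551} = - \frac{223238761}{16483634 \cdot 108 \left(-88\right)} - \frac{29348}{22551} = - \frac{223238761}{16483634 \left(-9504\right)} - \frac{29348}{22551} = \left(- \frac{223238761}{16483634}\right) \left(- \frac{1}{9504}\right) - \frac{29348}{22551} = \frac{223238761}{156660457536} - \frac{29348}{22551} = - \frac{1530878950155739}{1177616659298112}$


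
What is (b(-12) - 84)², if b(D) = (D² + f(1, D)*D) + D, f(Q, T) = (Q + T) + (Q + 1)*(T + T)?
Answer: 571536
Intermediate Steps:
f(Q, T) = Q + T + 2*T*(1 + Q) (f(Q, T) = (Q + T) + (1 + Q)*(2*T) = (Q + T) + 2*T*(1 + Q) = Q + T + 2*T*(1 + Q))
b(D) = D + D² + D*(1 + 5*D) (b(D) = (D² + (1 + 3*D + 2*1*D)*D) + D = (D² + (1 + 3*D + 2*D)*D) + D = (D² + (1 + 5*D)*D) + D = (D² + D*(1 + 5*D)) + D = D + D² + D*(1 + 5*D))
(b(-12) - 84)² = (2*(-12)*(1 + 3*(-12)) - 84)² = (2*(-12)*(1 - 36) - 84)² = (2*(-12)*(-35) - 84)² = (840 - 84)² = 756² = 571536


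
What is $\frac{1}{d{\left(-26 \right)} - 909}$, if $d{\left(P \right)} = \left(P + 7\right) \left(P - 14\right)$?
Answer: $- \frac{1}{149} \approx -0.0067114$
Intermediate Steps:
$d{\left(P \right)} = \left(-14 + P\right) \left(7 + P\right)$ ($d{\left(P \right)} = \left(7 + P\right) \left(-14 + P\right) = \left(-14 + P\right) \left(7 + P\right)$)
$\frac{1}{d{\left(-26 \right)} - 909} = \frac{1}{\left(-98 + \left(-26\right)^{2} - -182\right) - 909} = \frac{1}{\left(-98 + 676 + 182\right) - 909} = \frac{1}{760 - 909} = \frac{1}{-149} = - \frac{1}{149}$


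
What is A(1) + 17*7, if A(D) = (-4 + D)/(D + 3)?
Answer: 473/4 ≈ 118.25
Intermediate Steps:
A(D) = (-4 + D)/(3 + D)
A(1) + 17*7 = (-4 + 1)/(3 + 1) + 17*7 = -3/4 + 119 = (¼)*(-3) + 119 = -¾ + 119 = 473/4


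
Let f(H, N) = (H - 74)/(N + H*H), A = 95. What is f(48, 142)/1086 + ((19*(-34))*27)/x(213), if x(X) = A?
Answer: -1219267469/6640890 ≈ -183.60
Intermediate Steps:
x(X) = 95
f(H, N) = (-74 + H)/(N + H²)
f(48, 142)/1086 + ((19*(-34))*27)/x(213) = ((-74 + 48)/(142 + 48²))/1086 + ((19*(-34))*27)/95 = (-26/(142 + 2304))*(1/1086) - 646*27*(1/95) = (-26/2446)*(1/1086) - 17442*1/95 = ((1/2446)*(-26))*(1/1086) - 918/5 = -13/1223*1/1086 - 918/5 = -13/1328178 - 918/5 = -1219267469/6640890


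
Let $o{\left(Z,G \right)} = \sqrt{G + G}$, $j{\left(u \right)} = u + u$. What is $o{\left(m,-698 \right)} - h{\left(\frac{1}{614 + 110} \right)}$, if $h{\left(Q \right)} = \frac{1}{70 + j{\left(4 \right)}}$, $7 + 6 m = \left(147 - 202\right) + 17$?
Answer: $- \frac{1}{78} + 2 i \sqrt{349} \approx -0.012821 + 37.363 i$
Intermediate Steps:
$m = - \frac{15}{2}$ ($m = - \frac{7}{6} + \frac{\left(147 - 202\right) + 17}{6} = - \frac{7}{6} + \frac{-55 + 17}{6} = - \frac{7}{6} + \frac{1}{6} \left(-38\right) = - \frac{7}{6} - \frac{19}{3} = - \frac{15}{2} \approx -7.5$)
$j{\left(u \right)} = 2 u$
$o{\left(Z,G \right)} = \sqrt{2} \sqrt{G}$ ($o{\left(Z,G \right)} = \sqrt{2 G} = \sqrt{2} \sqrt{G}$)
$h{\left(Q \right)} = \frac{1}{78}$ ($h{\left(Q \right)} = \frac{1}{70 + 2 \cdot 4} = \frac{1}{70 + 8} = \frac{1}{78}$)
$o{\left(m,-698 \right)} - h{\left(\frac{1}{614 + 110} \right)} = \sqrt{2} \sqrt{-698} - \frac{1}{78} = \sqrt{2} i \sqrt{698} - \frac{1}{78} = 2 i \sqrt{349} - \frac{1}{78} = - \frac{1}{78} + 2 i \sqrt{349}$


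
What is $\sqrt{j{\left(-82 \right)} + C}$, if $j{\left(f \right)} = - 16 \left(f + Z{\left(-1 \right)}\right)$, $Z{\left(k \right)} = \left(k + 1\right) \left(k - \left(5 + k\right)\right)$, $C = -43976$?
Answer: $2 i \sqrt{10666} \approx 206.55 i$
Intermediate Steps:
$Z{\left(k \right)} = -5 - 5 k$ ($Z{\left(k \right)} = \left(1 + k\right) \left(-5\right) = -5 - 5 k$)
$j{\left(f \right)} = - 16 f$ ($j{\left(f \right)} = - 16 \left(f - 0\right) = - 16 \left(f + \left(-5 + 5\right)\right) = - 16 \left(f + 0\right) = - 16 f$)
$\sqrt{j{\left(-82 \right)} + C} = \sqrt{\left(-16\right) \left(-82\right) - 43976} = \sqrt{1312 - 43976} = \sqrt{-42664} = 2 i \sqrt{10666}$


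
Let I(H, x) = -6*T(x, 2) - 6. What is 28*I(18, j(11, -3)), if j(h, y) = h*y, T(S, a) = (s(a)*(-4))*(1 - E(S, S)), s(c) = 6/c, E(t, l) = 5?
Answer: -8232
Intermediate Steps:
T(S, a) = 96/a (T(S, a) = ((6/a)*(-4))*(1 - 1*5) = (-24/a)*(1 - 5) = -24/a*(-4) = 96/a)
I(H, x) = -294 (I(H, x) = -576/2 - 6 = -6*48 - 6 = -288 - 6 = -294)
28*I(18, j(11, -3)) = 28*(-294) = -8232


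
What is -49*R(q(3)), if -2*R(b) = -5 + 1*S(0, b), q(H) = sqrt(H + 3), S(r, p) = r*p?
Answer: -245/2 ≈ -122.50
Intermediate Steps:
S(r, p) = p*r
q(H) = sqrt(3 + H)
R(b) = 5/2 (R(b) = -(-5 + 1*(b*0))/2 = -(-5 + 1*0)/2 = -(-5 + 0)/2 = -1/2*(-5) = 5/2)
-49*R(q(3)) = -49*5/2 = -245/2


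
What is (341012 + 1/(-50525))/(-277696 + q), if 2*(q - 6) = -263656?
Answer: -5743210433/6896965650 ≈ -0.83272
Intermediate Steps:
q = -131822 (q = 6 + (1/2)*(-263656) = 6 - 131828 = -131822)
(341012 + 1/(-50525))/(-277696 + q) = (341012 + 1/(-50525))/(-277696 - 131822) = (341012 - 1/50525)/(-409518) = (17229631299/50525)*(-1/409518) = -5743210433/6896965650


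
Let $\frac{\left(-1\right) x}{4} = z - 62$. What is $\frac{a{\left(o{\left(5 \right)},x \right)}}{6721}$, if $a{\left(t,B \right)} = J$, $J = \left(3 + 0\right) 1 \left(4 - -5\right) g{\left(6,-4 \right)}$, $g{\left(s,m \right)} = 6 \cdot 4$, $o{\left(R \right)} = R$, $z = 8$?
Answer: $\frac{648}{6721} \approx 0.096414$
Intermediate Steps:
$x = 216$ ($x = - 4 \left(8 - 62\right) = \left(-4\right) \left(-54\right) = 216$)
$g{\left(s,m \right)} = 24$
$J = 648$ ($J = \left(3 + 0\right) 1 \left(4 - -5\right) 24 = 3 \cdot 1 \left(4 + 5\right) 24 = 3 \cdot 9 \cdot 24 = 27 \cdot 24 = 648$)
$a{\left(t,B \right)} = 648$
$\frac{a{\left(o{\left(5 \right)},x \right)}}{6721} = \frac{648}{6721}$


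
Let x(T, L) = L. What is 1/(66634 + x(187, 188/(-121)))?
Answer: 121/8062526 ≈ 1.5008e-5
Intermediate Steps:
1/(66634 + x(187, 188/(-121))) = 1/(66634 + 188/(-121)) = 1/(66634 + 188*(-1/121)) = 1/(66634 - 188/121) = 1/(8062526/121) = 121/8062526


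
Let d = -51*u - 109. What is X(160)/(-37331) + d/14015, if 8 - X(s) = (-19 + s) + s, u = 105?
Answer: -199870189/523193965 ≈ -0.38202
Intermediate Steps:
X(s) = 27 - 2*s (X(s) = 8 - ((-19 + s) + s) = 8 - (-19 + 2*s) = 8 + (19 - 2*s) = 27 - 2*s)
d = -5464 (d = -51*105 - 109 = -5355 - 109 = -5464)
X(160)/(-37331) + d/14015 = (27 - 2*160)/(-37331) - 5464/14015 = (27 - 320)*(-1/37331) - 5464*1/14015 = -293*(-1/37331) - 5464/14015 = 293/37331 - 5464/14015 = -199870189/523193965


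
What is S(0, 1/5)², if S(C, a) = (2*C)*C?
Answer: 0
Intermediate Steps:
S(C, a) = 2*C²
S(0, 1/5)² = (2*0²)² = (2*0)² = 0² = 0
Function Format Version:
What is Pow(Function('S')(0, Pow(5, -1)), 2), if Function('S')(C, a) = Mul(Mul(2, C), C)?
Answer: 0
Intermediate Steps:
Function('S')(C, a) = Mul(2, Pow(C, 2))
Pow(Function('S')(0, Pow(5, -1)), 2) = Pow(Mul(2, Pow(0, 2)), 2) = Pow(Mul(2, 0), 2) = Pow(0, 2) = 0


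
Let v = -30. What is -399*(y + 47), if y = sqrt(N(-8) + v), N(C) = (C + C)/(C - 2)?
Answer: -18753 - 399*I*sqrt(710)/5 ≈ -18753.0 - 2126.3*I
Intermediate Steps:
N(C) = 2*C/(-2 + C) (N(C) = (2*C)/(-2 + C) = 2*C/(-2 + C))
y = I*sqrt(710)/5 (y = sqrt(2*(-8)/(-2 - 8) - 30) = sqrt(2*(-8)/(-10) - 30) = sqrt(2*(-8)*(-1/10) - 30) = sqrt(8/5 - 30) = sqrt(-142/5) = I*sqrt(710)/5 ≈ 5.3292*I)
-399*(y + 47) = -399*(I*sqrt(710)/5 + 47) = -399*(47 + I*sqrt(710)/5) = -18753 - 399*I*sqrt(710)/5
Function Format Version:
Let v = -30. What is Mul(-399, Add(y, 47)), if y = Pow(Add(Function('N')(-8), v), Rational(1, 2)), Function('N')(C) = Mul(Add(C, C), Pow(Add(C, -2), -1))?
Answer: Add(-18753, Mul(Rational(-399, 5), I, Pow(710, Rational(1, 2)))) ≈ Add(-18753., Mul(-2126.3, I))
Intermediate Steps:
Function('N')(C) = Mul(2, C, Pow(Add(-2, C), -1)) (Function('N')(C) = Mul(Mul(2, C), Pow(Add(-2, C), -1)) = Mul(2, C, Pow(Add(-2, C), -1)))
y = Mul(Rational(1, 5), I, Pow(710, Rational(1, 2))) (y = Pow(Add(Mul(2, -8, Pow(Add(-2, -8), -1)), -30), Rational(1, 2)) = Pow(Add(Mul(2, -8, Pow(-10, -1)), -30), Rational(1, 2)) = Pow(Add(Mul(2, -8, Rational(-1, 10)), -30), Rational(1, 2)) = Pow(Add(Rational(8, 5), -30), Rational(1, 2)) = Pow(Rational(-142, 5), Rational(1, 2)) = Mul(Rational(1, 5), I, Pow(710, Rational(1, 2))) ≈ Mul(5.3292, I))
Mul(-399, Add(y, 47)) = Mul(-399, Add(Mul(Rational(1, 5), I, Pow(710, Rational(1, 2))), 47)) = Mul(-399, Add(47, Mul(Rational(1, 5), I, Pow(710, Rational(1, 2))))) = Add(-18753, Mul(Rational(-399, 5), I, Pow(710, Rational(1, 2))))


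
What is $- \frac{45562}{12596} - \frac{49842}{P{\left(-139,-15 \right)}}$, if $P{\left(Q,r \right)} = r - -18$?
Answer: $- \frac{104657753}{6298} \approx -16618.0$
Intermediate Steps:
$P{\left(Q,r \right)} = 18 + r$ ($P{\left(Q,r \right)} = r + 18 = 18 + r$)
$- \frac{45562}{12596} - \frac{49842}{P{\left(-139,-15 \right)}} = - \frac{45562}{12596} - \frac{49842}{18 - 15} = \left(-45562\right) \frac{1}{12596} - \frac{49842}{3} = - \frac{22781}{6298} - 16614 = - \frac{104657753}{6298}$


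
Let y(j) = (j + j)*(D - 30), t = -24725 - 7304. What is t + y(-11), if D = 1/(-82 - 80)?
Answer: -2540878/81 ≈ -31369.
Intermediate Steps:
D = -1/162 (D = 1/(-162) = -1/162 ≈ -0.0061728)
t = -32029
y(j) = -4861*j/81 (y(j) = (j + j)*(-1/162 - 30) = (2*j)*(-4861/162) = -4861*j/81)
t + y(-11) = -32029 - 4861/81*(-11) = -32029 + 53471/81 = -2540878/81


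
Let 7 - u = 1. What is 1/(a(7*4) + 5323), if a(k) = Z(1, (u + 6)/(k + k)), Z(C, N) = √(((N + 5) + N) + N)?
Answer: 74522/396680527 - √1106/396680527 ≈ 0.00018778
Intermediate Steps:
u = 6 (u = 7 - 1*1 = 7 - 1 = 6)
Z(C, N) = √(5 + 3*N) (Z(C, N) = √(((5 + N) + N) + N) = √((5 + 2*N) + N) = √(5 + 3*N))
a(k) = √(5 + 18/k) (a(k) = √(5 + 3*((6 + 6)/(k + k))) = √(5 + 3*(12/((2*k)))) = √(5 + 3*(12*(1/(2*k)))) = √(5 + 3*(6/k)) = √(5 + 18/k))
1/(a(7*4) + 5323) = 1/(√(5 + 18/((7*4))) + 5323) = 1/(√(5 + 18/28) + 5323) = 1/(√(5 + 18*(1/28)) + 5323) = 1/(√(5 + 9/14) + 5323) = 1/(√(79/14) + 5323) = 1/(√1106/14 + 5323) = 1/(5323 + √1106/14)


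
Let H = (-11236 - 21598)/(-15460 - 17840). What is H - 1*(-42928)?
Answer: 714767617/16650 ≈ 42929.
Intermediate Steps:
H = 16417/16650 (H = -32834/(-33300) = -32834*(-1/33300) = 16417/16650 ≈ 0.98601)
H - 1*(-42928) = 16417/16650 - 1*(-42928) = 16417/16650 + 42928 = 714767617/16650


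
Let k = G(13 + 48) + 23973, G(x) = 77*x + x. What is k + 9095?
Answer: 37826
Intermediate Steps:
G(x) = 78*x
k = 28731 (k = 78*(13 + 48) + 23973 = 78*61 + 23973 = 4758 + 23973 = 28731)
k + 9095 = 28731 + 9095 = 37826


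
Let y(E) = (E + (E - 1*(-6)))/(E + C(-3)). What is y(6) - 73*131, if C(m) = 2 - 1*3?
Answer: -47797/5 ≈ -9559.4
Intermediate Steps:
C(m) = -1 (C(m) = 2 - 3 = -1)
y(E) = (6 + 2*E)/(-1 + E) (y(E) = (E + (E - 1*(-6)))/(E - 1) = (E + (E + 6))/(-1 + E) = (E + (6 + E))/(-1 + E) = (6 + 2*E)/(-1 + E))
y(6) - 73*131 = 2*(3 + 6)/(-1 + 6) - 73*131 = 2*9/5 - 9563 = 2*(1/5)*9 - 9563 = 18/5 - 9563 = -47797/5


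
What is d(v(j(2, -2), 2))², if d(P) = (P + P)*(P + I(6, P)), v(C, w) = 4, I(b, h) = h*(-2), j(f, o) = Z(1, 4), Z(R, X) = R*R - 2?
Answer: 1024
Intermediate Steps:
Z(R, X) = -2 + R² (Z(R, X) = R² - 2 = -2 + R²)
j(f, o) = -1 (j(f, o) = -2 + 1² = -2 + 1 = -1)
I(b, h) = -2*h
d(P) = -2*P² (d(P) = (P + P)*(P - 2*P) = (2*P)*(-P) = -2*P²)
d(v(j(2, -2), 2))² = (-2*4²)² = (-2*16)² = (-32)² = 1024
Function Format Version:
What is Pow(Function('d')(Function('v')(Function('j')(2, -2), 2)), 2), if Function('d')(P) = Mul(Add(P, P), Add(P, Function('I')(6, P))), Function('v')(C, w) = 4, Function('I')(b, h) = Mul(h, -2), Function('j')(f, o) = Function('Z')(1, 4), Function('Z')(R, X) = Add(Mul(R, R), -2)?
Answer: 1024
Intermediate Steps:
Function('Z')(R, X) = Add(-2, Pow(R, 2)) (Function('Z')(R, X) = Add(Pow(R, 2), -2) = Add(-2, Pow(R, 2)))
Function('j')(f, o) = -1 (Function('j')(f, o) = Add(-2, Pow(1, 2)) = Add(-2, 1) = -1)
Function('I')(b, h) = Mul(-2, h)
Function('d')(P) = Mul(-2, Pow(P, 2)) (Function('d')(P) = Mul(Add(P, P), Add(P, Mul(-2, P))) = Mul(Mul(2, P), Mul(-1, P)) = Mul(-2, Pow(P, 2)))
Pow(Function('d')(Function('v')(Function('j')(2, -2), 2)), 2) = Pow(Mul(-2, Pow(4, 2)), 2) = Pow(Mul(-2, 16), 2) = Pow(-32, 2) = 1024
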